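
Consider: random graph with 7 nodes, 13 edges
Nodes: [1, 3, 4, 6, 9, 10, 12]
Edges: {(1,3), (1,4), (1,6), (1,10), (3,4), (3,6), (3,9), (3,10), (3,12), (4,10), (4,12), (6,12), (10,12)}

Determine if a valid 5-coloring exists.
Yes, G is 5-colorable

A valid 5-coloring: color 1: [3]; color 2: [1, 9, 12]; color 3: [4, 6]; color 4: [10].
(χ(G) = 4 ≤ 5.)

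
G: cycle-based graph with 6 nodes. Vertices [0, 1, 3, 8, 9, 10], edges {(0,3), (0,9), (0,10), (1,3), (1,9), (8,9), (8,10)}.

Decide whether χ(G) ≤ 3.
Yes, G is 3-colorable

A valid 3-coloring: color 1: [3, 9, 10]; color 2: [0, 1, 8].
(χ(G) = 2 ≤ 3.)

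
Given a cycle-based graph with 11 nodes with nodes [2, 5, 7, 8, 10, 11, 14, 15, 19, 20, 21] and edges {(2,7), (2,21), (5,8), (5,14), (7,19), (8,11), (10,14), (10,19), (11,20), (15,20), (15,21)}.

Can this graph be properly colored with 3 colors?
Yes, G is 3-colorable

A valid 3-coloring: color 1: [2, 8, 14, 19, 20]; color 2: [5, 7, 10, 11, 21]; color 3: [15].
(χ(G) = 3 ≤ 3.)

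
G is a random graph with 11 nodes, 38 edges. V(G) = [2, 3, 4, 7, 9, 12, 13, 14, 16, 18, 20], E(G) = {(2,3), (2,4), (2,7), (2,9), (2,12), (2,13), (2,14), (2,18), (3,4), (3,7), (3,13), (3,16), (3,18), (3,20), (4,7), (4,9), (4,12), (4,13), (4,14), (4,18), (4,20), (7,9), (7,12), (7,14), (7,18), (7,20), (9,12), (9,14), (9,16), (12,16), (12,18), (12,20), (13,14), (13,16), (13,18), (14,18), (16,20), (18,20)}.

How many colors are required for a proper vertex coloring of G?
Clique number ω(G) = 5 (lower bound: χ ≥ ω).
The clique on [2, 3, 4, 13, 18] has size 5, forcing χ ≥ 5, and the coloring below uses 5 colors, so χ(G) = 5.
A valid 5-coloring: color 1: [4, 16]; color 2: [9, 18]; color 3: [7, 13]; color 4: [2, 20]; color 5: [3, 12, 14].

χ(G) = 5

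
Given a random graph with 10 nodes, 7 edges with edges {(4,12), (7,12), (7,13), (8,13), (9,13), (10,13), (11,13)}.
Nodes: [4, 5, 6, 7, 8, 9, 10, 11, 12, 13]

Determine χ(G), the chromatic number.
χ(G) = 2

Clique number ω(G) = 2 (lower bound: χ ≥ ω).
The graph is bipartite (no odd cycle), so 2 colors suffice: χ(G) = 2.
A valid 2-coloring: color 1: [5, 6, 12, 13]; color 2: [4, 7, 8, 9, 10, 11].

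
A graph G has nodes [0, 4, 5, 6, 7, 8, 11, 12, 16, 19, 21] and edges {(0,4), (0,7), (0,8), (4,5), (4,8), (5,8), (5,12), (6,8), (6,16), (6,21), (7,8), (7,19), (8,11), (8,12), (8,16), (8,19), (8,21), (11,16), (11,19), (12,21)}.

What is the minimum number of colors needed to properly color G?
Clique number ω(G) = 3 (lower bound: χ ≥ ω).
The clique on [0, 4, 8] has size 3, forcing χ ≥ 3, and the coloring below uses 3 colors, so χ(G) = 3.
A valid 3-coloring: color 1: [8]; color 2: [0, 5, 16, 19, 21]; color 3: [4, 6, 7, 11, 12].

χ(G) = 3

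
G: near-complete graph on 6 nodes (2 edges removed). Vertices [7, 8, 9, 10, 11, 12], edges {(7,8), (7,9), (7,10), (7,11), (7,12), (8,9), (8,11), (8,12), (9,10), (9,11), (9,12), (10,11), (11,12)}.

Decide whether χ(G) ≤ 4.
No, G is not 4-colorable

The clique on vertices [7, 8, 9, 11, 12] has size 5 > 4, so it alone needs 5 colors.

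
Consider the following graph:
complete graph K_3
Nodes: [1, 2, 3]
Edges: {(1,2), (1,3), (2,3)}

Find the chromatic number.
Clique number ω(G) = 3 (lower bound: χ ≥ ω).
The clique on [1, 2, 3] has size 3, forcing χ ≥ 3, and the coloring below uses 3 colors, so χ(G) = 3.
A valid 3-coloring: color 1: [1]; color 2: [2]; color 3: [3].

χ(G) = 3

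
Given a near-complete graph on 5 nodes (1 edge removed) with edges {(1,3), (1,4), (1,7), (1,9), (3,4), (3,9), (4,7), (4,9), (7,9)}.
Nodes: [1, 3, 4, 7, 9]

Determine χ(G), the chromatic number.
χ(G) = 4

Clique number ω(G) = 4 (lower bound: χ ≥ ω).
The clique on [1, 3, 4, 9] has size 4, forcing χ ≥ 4, and the coloring below uses 4 colors, so χ(G) = 4.
A valid 4-coloring: color 1: [9]; color 2: [1]; color 3: [4]; color 4: [3, 7].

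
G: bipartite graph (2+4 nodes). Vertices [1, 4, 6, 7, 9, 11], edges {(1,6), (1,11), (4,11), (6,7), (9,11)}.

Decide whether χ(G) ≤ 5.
A valid 5-coloring: color 1: [6, 11]; color 2: [1, 4, 7, 9].
(χ(G) = 2 ≤ 5.)

Yes, G is 5-colorable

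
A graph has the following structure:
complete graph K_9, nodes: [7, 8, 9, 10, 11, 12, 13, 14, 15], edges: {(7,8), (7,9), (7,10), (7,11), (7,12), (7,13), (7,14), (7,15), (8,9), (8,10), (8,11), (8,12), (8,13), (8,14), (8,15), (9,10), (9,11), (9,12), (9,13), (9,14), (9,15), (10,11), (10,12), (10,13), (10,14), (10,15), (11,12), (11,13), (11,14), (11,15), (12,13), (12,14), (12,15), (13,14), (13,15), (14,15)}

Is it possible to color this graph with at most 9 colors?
Yes, G is 9-colorable

A valid 9-coloring: color 1: [14]; color 2: [15]; color 3: [10]; color 4: [13]; color 5: [8]; color 6: [11]; color 7: [7]; color 8: [9]; color 9: [12].
(χ(G) = 9 ≤ 9.)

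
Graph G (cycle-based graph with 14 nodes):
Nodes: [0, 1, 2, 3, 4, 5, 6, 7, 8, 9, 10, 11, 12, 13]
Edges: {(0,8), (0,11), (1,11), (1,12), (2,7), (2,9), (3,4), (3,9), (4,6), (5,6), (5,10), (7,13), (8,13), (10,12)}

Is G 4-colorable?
Yes, G is 4-colorable

A valid 4-coloring: color 1: [0, 1, 2, 3, 6, 10, 13]; color 2: [4, 5, 7, 8, 9, 11, 12].
(χ(G) = 2 ≤ 4.)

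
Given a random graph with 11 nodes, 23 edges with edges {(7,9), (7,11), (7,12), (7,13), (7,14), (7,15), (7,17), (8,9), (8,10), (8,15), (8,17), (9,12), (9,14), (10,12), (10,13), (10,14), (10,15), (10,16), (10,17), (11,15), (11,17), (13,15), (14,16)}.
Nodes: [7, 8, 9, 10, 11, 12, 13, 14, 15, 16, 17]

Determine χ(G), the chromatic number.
χ(G) = 3

Clique number ω(G) = 3 (lower bound: χ ≥ ω).
The clique on [8, 10, 17] has size 3, forcing χ ≥ 3, and the coloring below uses 3 colors, so χ(G) = 3.
A valid 3-coloring: color 1: [7, 10]; color 2: [9, 15, 16, 17]; color 3: [8, 11, 12, 13, 14].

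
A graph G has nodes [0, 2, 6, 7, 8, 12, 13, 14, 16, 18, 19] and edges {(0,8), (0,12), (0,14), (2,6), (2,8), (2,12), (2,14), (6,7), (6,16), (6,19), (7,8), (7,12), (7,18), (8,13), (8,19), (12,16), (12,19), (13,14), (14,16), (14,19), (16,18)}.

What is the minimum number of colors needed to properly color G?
χ(G) = 2

Clique number ω(G) = 2 (lower bound: χ ≥ ω).
The graph is bipartite (no odd cycle), so 2 colors suffice: χ(G) = 2.
A valid 2-coloring: color 1: [6, 8, 12, 14, 18]; color 2: [0, 2, 7, 13, 16, 19].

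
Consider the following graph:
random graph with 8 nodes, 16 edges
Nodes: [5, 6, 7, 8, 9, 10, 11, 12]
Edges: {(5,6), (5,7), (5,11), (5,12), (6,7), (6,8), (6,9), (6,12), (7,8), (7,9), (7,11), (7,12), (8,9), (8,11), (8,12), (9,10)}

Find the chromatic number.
χ(G) = 4

Clique number ω(G) = 4 (lower bound: χ ≥ ω).
The clique on [6, 7, 8, 9] has size 4, forcing χ ≥ 4, and the coloring below uses 4 colors, so χ(G) = 4.
A valid 4-coloring: color 1: [7, 10]; color 2: [6, 11]; color 3: [5, 8]; color 4: [9, 12].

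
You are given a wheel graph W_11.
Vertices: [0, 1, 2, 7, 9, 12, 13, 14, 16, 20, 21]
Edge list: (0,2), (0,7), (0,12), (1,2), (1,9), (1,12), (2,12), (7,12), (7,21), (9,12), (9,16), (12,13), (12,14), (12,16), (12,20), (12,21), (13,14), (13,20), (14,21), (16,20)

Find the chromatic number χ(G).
χ(G) = 3

Clique number ω(G) = 3 (lower bound: χ ≥ ω).
The clique on [0, 2, 12] has size 3, forcing χ ≥ 3, and the coloring below uses 3 colors, so χ(G) = 3.
A valid 3-coloring: color 1: [12]; color 2: [2, 7, 9, 14, 20]; color 3: [0, 1, 13, 16, 21].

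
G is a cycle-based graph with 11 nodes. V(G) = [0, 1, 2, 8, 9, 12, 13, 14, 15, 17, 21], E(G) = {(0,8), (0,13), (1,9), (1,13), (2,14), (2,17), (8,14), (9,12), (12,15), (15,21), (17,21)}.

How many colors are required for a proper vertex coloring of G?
χ(G) = 3

Clique number ω(G) = 2 (lower bound: χ ≥ ω).
Odd cycle [12, 15, 21, 17, 2, 14, 8, 0, 13, 1, 9] needs 3 colors (χ ≥ 3).
The coloring below uses 3 colors, so χ(G) = 3.
A valid 3-coloring: color 1: [1, 2, 8, 12, 21]; color 2: [0, 9, 14, 15, 17]; color 3: [13].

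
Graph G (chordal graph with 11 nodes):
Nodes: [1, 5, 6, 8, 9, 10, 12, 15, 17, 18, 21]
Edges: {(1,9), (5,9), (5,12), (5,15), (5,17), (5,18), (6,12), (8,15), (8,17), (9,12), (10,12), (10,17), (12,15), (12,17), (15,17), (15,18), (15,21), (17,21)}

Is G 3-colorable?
No, G is not 3-colorable

The clique on vertices [5, 12, 15, 17] has size 4 > 3, so it alone needs 4 colors.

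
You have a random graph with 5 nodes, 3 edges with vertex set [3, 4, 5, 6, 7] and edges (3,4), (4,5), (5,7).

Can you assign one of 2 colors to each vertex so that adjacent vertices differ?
Yes, G is 2-colorable

A valid 2-coloring: color 1: [4, 6, 7]; color 2: [3, 5].
(χ(G) = 2 ≤ 2.)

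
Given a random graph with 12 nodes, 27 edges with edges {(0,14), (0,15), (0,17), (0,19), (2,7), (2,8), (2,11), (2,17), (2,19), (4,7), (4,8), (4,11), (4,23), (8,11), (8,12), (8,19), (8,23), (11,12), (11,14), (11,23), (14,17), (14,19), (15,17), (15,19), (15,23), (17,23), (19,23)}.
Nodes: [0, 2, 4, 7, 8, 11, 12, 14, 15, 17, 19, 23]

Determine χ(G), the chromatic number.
χ(G) = 4

Clique number ω(G) = 4 (lower bound: χ ≥ ω).
The clique on [4, 8, 11, 23] has size 4, forcing χ ≥ 4, and the coloring below uses 4 colors, so χ(G) = 4.
A valid 4-coloring: color 1: [7, 11, 17, 19]; color 2: [8, 14, 15]; color 3: [0, 2, 12, 23]; color 4: [4].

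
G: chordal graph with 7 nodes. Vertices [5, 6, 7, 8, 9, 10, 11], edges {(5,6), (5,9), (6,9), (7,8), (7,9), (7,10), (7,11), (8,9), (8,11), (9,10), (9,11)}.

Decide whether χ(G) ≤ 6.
Yes, G is 6-colorable

A valid 6-coloring: color 1: [9]; color 2: [6, 7]; color 3: [5, 8, 10]; color 4: [11].
(χ(G) = 4 ≤ 6.)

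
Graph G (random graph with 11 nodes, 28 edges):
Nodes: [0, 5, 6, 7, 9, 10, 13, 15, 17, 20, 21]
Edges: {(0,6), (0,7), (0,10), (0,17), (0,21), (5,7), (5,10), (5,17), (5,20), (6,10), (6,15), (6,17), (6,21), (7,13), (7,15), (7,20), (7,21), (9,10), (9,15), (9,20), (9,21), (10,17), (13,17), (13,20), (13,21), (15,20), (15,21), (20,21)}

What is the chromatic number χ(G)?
Clique number ω(G) = 4 (lower bound: χ ≥ ω).
The clique on [0, 6, 10, 17] has size 4, forcing χ ≥ 4, and the coloring below uses 4 colors, so χ(G) = 4.
A valid 4-coloring: color 1: [17, 21]; color 2: [6, 7, 9]; color 3: [10, 20]; color 4: [0, 5, 13, 15].

χ(G) = 4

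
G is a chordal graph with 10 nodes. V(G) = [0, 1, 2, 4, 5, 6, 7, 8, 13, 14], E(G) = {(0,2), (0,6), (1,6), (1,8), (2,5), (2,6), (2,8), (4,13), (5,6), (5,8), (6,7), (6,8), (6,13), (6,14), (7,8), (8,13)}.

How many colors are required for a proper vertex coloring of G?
Clique number ω(G) = 4 (lower bound: χ ≥ ω).
The clique on [2, 5, 6, 8] has size 4, forcing χ ≥ 4, and the coloring below uses 4 colors, so χ(G) = 4.
A valid 4-coloring: color 1: [4, 6]; color 2: [0, 8, 14]; color 3: [1, 2, 7, 13]; color 4: [5].

χ(G) = 4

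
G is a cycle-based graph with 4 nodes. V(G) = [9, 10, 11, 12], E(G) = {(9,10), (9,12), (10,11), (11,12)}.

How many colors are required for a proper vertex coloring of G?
Clique number ω(G) = 2 (lower bound: χ ≥ ω).
The graph is bipartite (no odd cycle), so 2 colors suffice: χ(G) = 2.
A valid 2-coloring: color 1: [9, 11]; color 2: [10, 12].

χ(G) = 2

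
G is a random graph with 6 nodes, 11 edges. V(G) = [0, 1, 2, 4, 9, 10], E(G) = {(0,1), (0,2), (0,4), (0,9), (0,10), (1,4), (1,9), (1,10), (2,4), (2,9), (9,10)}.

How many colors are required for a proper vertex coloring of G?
Clique number ω(G) = 4 (lower bound: χ ≥ ω).
The clique on [0, 1, 9, 10] has size 4, forcing χ ≥ 4, and the coloring below uses 4 colors, so χ(G) = 4.
A valid 4-coloring: color 1: [0]; color 2: [4, 9]; color 3: [1, 2]; color 4: [10].

χ(G) = 4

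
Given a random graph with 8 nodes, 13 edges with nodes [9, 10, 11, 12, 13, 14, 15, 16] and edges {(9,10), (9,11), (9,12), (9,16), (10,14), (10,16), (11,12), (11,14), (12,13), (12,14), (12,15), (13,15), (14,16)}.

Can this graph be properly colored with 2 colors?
No, G is not 2-colorable

The clique on vertices [9, 10, 16] has size 3 > 2, so it alone needs 3 colors.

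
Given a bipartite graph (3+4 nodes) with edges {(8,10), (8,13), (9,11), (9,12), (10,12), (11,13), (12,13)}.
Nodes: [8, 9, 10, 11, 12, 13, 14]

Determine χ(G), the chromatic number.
Clique number ω(G) = 2 (lower bound: χ ≥ ω).
The graph is bipartite (no odd cycle), so 2 colors suffice: χ(G) = 2.
A valid 2-coloring: color 1: [8, 11, 12, 14]; color 2: [9, 10, 13].

χ(G) = 2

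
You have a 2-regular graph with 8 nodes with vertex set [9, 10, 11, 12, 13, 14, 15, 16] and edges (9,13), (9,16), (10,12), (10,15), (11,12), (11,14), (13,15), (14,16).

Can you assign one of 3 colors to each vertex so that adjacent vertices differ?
A valid 3-coloring: color 1: [9, 12, 14, 15]; color 2: [10, 11, 13, 16].
(χ(G) = 2 ≤ 3.)

Yes, G is 3-colorable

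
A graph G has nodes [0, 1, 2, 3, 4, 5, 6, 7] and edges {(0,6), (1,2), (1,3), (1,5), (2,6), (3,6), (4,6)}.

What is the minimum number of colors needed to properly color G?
χ(G) = 2

Clique number ω(G) = 2 (lower bound: χ ≥ ω).
The graph is bipartite (no odd cycle), so 2 colors suffice: χ(G) = 2.
A valid 2-coloring: color 1: [1, 6, 7]; color 2: [0, 2, 3, 4, 5].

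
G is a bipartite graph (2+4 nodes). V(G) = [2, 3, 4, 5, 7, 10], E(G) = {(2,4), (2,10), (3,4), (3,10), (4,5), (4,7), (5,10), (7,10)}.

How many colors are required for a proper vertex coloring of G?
Clique number ω(G) = 2 (lower bound: χ ≥ ω).
The graph is bipartite (no odd cycle), so 2 colors suffice: χ(G) = 2.
A valid 2-coloring: color 1: [4, 10]; color 2: [2, 3, 5, 7].

χ(G) = 2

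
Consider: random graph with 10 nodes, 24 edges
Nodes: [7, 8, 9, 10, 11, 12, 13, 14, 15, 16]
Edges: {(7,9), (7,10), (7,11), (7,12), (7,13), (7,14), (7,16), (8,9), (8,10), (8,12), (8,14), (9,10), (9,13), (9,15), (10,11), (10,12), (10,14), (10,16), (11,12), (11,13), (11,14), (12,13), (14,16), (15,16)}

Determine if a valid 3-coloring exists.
The clique on vertices [7, 10, 14, 16] has size 4 > 3, so it alone needs 4 colors.

No, G is not 3-colorable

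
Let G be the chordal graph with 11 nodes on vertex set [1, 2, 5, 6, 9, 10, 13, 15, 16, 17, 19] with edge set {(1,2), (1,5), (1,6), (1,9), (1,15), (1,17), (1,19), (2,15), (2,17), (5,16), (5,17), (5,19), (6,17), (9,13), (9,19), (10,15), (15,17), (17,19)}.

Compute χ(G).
χ(G) = 4

Clique number ω(G) = 4 (lower bound: χ ≥ ω).
The clique on [1, 2, 15, 17] has size 4, forcing χ ≥ 4, and the coloring below uses 4 colors, so χ(G) = 4.
A valid 4-coloring: color 1: [1, 10, 13, 16]; color 2: [9, 17]; color 3: [6, 15, 19]; color 4: [2, 5].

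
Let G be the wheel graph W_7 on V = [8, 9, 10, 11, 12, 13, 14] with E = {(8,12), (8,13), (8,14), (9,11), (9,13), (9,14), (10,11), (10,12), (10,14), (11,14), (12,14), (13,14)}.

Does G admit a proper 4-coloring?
A valid 4-coloring: color 1: [14]; color 2: [8, 9, 10]; color 3: [11, 12, 13].
(χ(G) = 3 ≤ 4.)

Yes, G is 4-colorable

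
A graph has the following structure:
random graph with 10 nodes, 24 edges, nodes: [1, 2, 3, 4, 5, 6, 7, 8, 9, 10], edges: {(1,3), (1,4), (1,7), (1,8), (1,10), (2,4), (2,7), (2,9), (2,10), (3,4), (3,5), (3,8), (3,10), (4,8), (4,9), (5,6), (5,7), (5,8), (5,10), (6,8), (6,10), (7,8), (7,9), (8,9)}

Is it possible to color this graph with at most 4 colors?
Yes, G is 4-colorable

A valid 4-coloring: color 1: [2, 8]; color 2: [3, 6, 7]; color 3: [1, 5, 9]; color 4: [4, 10].
(χ(G) = 4 ≤ 4.)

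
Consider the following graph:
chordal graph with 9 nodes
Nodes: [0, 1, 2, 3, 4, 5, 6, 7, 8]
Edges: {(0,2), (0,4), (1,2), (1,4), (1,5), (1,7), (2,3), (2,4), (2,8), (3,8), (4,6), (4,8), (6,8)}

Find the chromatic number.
χ(G) = 3

Clique number ω(G) = 3 (lower bound: χ ≥ ω).
The clique on [2, 3, 8] has size 3, forcing χ ≥ 3, and the coloring below uses 3 colors, so χ(G) = 3.
A valid 3-coloring: color 1: [3, 4, 5, 7]; color 2: [2, 6]; color 3: [0, 1, 8].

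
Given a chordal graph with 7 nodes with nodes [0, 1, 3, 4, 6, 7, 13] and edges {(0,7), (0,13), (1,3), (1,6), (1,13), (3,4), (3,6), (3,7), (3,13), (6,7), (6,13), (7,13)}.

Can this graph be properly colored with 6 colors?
A valid 6-coloring: color 1: [4, 13]; color 2: [0, 3]; color 3: [6]; color 4: [1, 7].
(χ(G) = 4 ≤ 6.)

Yes, G is 6-colorable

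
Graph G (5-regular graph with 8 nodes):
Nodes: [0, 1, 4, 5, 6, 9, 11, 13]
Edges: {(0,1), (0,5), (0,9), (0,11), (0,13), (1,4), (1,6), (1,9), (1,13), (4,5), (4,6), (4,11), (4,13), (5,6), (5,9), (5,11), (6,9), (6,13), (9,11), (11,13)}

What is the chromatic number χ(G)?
χ(G) = 4

Clique number ω(G) = 4 (lower bound: χ ≥ ω).
The clique on [0, 5, 9, 11] has size 4, forcing χ ≥ 4, and the coloring below uses 4 colors, so χ(G) = 4.
A valid 4-coloring: color 1: [6, 11]; color 2: [0, 4]; color 3: [9, 13]; color 4: [1, 5].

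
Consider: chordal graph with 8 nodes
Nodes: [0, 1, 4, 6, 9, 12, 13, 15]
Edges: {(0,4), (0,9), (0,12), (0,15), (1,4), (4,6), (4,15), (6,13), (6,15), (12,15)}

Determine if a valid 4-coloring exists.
A valid 4-coloring: color 1: [1, 9, 13, 15]; color 2: [4, 12]; color 3: [0, 6].
(χ(G) = 3 ≤ 4.)

Yes, G is 4-colorable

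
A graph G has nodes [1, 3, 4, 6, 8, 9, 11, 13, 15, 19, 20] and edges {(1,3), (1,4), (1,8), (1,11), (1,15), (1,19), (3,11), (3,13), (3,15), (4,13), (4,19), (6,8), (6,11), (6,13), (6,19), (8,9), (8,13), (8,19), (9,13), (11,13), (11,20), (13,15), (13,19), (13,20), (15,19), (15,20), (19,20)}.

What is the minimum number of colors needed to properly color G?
χ(G) = 4

Clique number ω(G) = 4 (lower bound: χ ≥ ω).
The clique on [13, 15, 19, 20] has size 4, forcing χ ≥ 4, and the coloring below uses 4 colors, so χ(G) = 4.
A valid 4-coloring: color 1: [1, 13]; color 2: [9, 11, 19]; color 3: [4, 8, 15]; color 4: [3, 6, 20].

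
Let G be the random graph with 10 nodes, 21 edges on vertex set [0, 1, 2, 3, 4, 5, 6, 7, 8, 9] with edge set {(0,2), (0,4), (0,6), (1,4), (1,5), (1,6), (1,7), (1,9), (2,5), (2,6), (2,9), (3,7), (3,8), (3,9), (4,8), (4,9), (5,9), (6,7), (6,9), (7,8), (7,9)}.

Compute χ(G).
Clique number ω(G) = 4 (lower bound: χ ≥ ω).
The clique on [1, 6, 7, 9] has size 4, forcing χ ≥ 4, and the coloring below uses 4 colors, so χ(G) = 4.
A valid 4-coloring: color 1: [0, 8, 9]; color 2: [3, 4, 5, 6]; color 3: [2, 7]; color 4: [1].

χ(G) = 4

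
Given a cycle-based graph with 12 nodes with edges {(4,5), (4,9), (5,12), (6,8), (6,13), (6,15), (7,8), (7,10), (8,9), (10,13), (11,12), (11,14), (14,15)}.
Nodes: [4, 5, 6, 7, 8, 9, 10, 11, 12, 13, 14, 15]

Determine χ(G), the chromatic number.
χ(G) = 3

Clique number ω(G) = 2 (lower bound: χ ≥ ω).
Odd cycle [9, 4, 5, 12, 11, 14, 15, 6, 8] needs 3 colors (χ ≥ 3).
The coloring below uses 3 colors, so χ(G) = 3.
A valid 3-coloring: color 1: [4, 8, 12, 13, 14]; color 2: [5, 6, 9, 10, 11]; color 3: [7, 15].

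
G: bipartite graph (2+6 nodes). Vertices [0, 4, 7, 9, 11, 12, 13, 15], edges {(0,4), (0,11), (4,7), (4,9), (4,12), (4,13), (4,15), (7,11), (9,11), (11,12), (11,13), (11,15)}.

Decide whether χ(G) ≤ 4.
A valid 4-coloring: color 1: [4, 11]; color 2: [0, 7, 9, 12, 13, 15].
(χ(G) = 2 ≤ 4.)

Yes, G is 4-colorable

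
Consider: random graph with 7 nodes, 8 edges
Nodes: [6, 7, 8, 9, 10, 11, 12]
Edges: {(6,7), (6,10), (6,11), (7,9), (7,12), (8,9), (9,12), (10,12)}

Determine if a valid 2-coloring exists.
The clique on vertices [7, 9, 12] has size 3 > 2, so it alone needs 3 colors.

No, G is not 2-colorable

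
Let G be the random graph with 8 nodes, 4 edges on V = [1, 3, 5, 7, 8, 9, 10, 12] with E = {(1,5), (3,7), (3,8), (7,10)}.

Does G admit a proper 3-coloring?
Yes, G is 3-colorable

A valid 3-coloring: color 1: [3, 5, 9, 10, 12]; color 2: [1, 7, 8].
(χ(G) = 2 ≤ 3.)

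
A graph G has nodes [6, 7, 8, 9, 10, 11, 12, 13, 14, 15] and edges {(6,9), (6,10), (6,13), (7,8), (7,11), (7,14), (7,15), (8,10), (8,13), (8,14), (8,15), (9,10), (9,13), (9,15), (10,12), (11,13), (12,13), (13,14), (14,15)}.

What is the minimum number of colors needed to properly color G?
χ(G) = 4

Clique number ω(G) = 4 (lower bound: χ ≥ ω).
The clique on [7, 8, 14, 15] has size 4, forcing χ ≥ 4, and the coloring below uses 4 colors, so χ(G) = 4.
A valid 4-coloring: color 1: [10, 13, 15]; color 2: [6, 8, 11, 12]; color 3: [9, 14]; color 4: [7].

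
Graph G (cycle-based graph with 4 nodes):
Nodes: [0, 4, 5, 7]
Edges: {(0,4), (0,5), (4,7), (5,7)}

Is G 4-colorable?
A valid 4-coloring: color 1: [0, 7]; color 2: [4, 5].
(χ(G) = 2 ≤ 4.)

Yes, G is 4-colorable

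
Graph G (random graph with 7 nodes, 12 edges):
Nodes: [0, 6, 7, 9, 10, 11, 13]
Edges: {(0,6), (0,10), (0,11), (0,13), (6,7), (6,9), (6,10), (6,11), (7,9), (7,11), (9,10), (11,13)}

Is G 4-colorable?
A valid 4-coloring: color 1: [6, 13]; color 2: [9, 11]; color 3: [0, 7]; color 4: [10].
(χ(G) = 4 ≤ 4.)

Yes, G is 4-colorable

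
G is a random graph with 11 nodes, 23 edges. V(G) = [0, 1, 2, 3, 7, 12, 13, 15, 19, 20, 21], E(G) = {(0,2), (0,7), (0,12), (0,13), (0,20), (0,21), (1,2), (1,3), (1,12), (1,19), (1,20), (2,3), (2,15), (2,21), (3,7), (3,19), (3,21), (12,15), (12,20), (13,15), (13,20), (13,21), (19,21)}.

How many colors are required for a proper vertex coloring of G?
χ(G) = 4

Clique number ω(G) = 3 (lower bound: χ ≥ ω).
Suppose a proper 3-coloring c exists. The clique [0, 2, 21] takes 3 distinct colors; by symmetry let c(0) = 1, c(2) = 2, c(21) = 3.
- Vertex 3: neighbors [2, 21] already have colors [2, 3] ⇒ c(3) = 1.
- Vertex 1: neighbors [3, 2] already have colors [1, 2] ⇒ c(1) = 3.
- Vertex 12: neighbors [0, 1] already have colors [1, 3] ⇒ c(12) = 2.
- Vertex 20: neighbors [0, 12, 1] already have colors [1, 2, 3] — all 3 colors blocked. Contradiction.
The forced assignments end in a contradiction, so G has no proper 3-coloring (χ ≥ 4).
The coloring below uses 4 colors, so χ(G) = 4.
A valid 4-coloring: color 1: [0, 3, 15]; color 2: [2, 7, 12, 13, 19]; color 3: [1, 21]; color 4: [20].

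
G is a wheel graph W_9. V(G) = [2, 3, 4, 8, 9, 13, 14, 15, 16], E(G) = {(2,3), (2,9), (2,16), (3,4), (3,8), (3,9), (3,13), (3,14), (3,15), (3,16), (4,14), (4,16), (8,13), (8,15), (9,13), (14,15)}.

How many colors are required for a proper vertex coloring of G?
Clique number ω(G) = 3 (lower bound: χ ≥ ω).
The clique on [2, 3, 16] has size 3, forcing χ ≥ 3, and the coloring below uses 3 colors, so χ(G) = 3.
A valid 3-coloring: color 1: [3]; color 2: [8, 9, 14, 16]; color 3: [2, 4, 13, 15].

χ(G) = 3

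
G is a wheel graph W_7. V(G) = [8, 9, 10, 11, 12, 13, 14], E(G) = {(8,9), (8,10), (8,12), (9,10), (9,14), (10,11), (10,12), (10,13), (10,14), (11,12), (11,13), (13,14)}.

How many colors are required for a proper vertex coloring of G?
χ(G) = 3

Clique number ω(G) = 3 (lower bound: χ ≥ ω).
The clique on [8, 9, 10] has size 3, forcing χ ≥ 3, and the coloring below uses 3 colors, so χ(G) = 3.
A valid 3-coloring: color 1: [10]; color 2: [9, 12, 13]; color 3: [8, 11, 14].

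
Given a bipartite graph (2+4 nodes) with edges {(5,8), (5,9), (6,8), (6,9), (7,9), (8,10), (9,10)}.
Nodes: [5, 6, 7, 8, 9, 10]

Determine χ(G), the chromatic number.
Clique number ω(G) = 2 (lower bound: χ ≥ ω).
The graph is bipartite (no odd cycle), so 2 colors suffice: χ(G) = 2.
A valid 2-coloring: color 1: [8, 9]; color 2: [5, 6, 7, 10].

χ(G) = 2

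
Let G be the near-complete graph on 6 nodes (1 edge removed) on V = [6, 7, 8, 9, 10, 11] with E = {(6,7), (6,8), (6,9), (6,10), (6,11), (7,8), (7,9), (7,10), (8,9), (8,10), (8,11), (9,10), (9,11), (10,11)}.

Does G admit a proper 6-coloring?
Yes, G is 6-colorable

A valid 6-coloring: color 1: [9]; color 2: [10]; color 3: [8]; color 4: [6]; color 5: [7, 11].
(χ(G) = 5 ≤ 6.)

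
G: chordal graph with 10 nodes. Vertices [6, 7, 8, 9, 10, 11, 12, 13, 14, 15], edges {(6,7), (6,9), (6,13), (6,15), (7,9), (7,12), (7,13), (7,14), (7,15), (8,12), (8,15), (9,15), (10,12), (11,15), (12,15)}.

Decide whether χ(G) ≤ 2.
The clique on vertices [6, 7, 9, 15] has size 4 > 2, so it alone needs 4 colors.

No, G is not 2-colorable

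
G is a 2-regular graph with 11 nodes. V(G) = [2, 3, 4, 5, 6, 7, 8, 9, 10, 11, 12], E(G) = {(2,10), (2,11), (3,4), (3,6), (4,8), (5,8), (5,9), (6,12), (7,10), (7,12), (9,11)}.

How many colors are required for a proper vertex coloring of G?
χ(G) = 3

Clique number ω(G) = 2 (lower bound: χ ≥ ω).
Odd cycle [11, 9, 5, 8, 4, 3, 6, 12, 7, 10, 2] needs 3 colors (χ ≥ 3).
The coloring below uses 3 colors, so χ(G) = 3.
A valid 3-coloring: color 1: [3, 8, 9, 10, 12]; color 2: [4, 5, 6, 7, 11]; color 3: [2].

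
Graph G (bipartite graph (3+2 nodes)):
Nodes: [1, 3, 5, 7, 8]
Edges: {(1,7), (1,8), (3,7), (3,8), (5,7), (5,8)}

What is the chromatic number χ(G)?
χ(G) = 2

Clique number ω(G) = 2 (lower bound: χ ≥ ω).
The graph is bipartite (no odd cycle), so 2 colors suffice: χ(G) = 2.
A valid 2-coloring: color 1: [7, 8]; color 2: [1, 3, 5].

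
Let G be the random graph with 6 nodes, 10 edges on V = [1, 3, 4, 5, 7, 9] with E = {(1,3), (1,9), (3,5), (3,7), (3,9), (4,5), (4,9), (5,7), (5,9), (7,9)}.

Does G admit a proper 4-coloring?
Yes, G is 4-colorable

A valid 4-coloring: color 1: [9]; color 2: [3, 4]; color 3: [1, 5]; color 4: [7].
(χ(G) = 4 ≤ 4.)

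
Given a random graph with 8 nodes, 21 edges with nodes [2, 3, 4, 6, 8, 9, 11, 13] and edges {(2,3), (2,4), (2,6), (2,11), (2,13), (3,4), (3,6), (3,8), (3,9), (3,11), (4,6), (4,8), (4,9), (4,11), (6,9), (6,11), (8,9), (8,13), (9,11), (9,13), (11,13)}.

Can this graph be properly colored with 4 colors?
No, G is not 4-colorable

The clique on vertices [3, 4, 6, 9, 11] has size 5 > 4, so it alone needs 5 colors.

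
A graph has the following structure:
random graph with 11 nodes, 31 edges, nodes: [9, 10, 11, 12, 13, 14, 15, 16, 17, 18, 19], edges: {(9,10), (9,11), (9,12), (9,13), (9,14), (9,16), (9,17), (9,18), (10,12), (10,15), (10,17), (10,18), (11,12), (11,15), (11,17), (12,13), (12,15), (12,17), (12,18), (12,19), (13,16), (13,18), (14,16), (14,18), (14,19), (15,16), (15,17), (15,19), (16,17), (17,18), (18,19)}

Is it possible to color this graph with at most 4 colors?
No, G is not 4-colorable

The clique on vertices [9, 10, 12, 17, 18] has size 5 > 4, so it alone needs 5 colors.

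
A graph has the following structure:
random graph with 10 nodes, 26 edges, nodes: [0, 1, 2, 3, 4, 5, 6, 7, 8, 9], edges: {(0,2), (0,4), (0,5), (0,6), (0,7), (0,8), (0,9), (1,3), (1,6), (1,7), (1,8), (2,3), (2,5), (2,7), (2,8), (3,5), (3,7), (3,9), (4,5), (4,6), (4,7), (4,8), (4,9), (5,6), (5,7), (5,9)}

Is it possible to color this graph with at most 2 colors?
No, G is not 2-colorable

The clique on vertices [0, 2, 5, 7] has size 4 > 2, so it alone needs 4 colors.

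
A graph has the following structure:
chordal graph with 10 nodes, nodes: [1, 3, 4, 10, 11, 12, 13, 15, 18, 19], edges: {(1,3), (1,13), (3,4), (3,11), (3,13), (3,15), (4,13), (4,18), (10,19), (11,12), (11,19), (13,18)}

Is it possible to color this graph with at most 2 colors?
No, G is not 2-colorable

The clique on vertices [1, 3, 13] has size 3 > 2, so it alone needs 3 colors.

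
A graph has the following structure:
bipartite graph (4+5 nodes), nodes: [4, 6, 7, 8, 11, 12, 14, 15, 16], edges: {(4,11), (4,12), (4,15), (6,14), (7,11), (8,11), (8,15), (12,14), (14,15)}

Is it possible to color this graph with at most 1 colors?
No, G is not 1-colorable

Edge (4,11) forces its endpoints to differ, so 1 color is not enough.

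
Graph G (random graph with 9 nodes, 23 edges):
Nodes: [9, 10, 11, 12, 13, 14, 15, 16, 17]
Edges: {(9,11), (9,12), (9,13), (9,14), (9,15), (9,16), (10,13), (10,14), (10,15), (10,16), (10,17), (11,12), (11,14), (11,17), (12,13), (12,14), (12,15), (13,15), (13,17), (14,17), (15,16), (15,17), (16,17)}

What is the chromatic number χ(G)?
χ(G) = 4

Clique number ω(G) = 4 (lower bound: χ ≥ ω).
The clique on [9, 11, 12, 14] has size 4, forcing χ ≥ 4, and the coloring below uses 4 colors, so χ(G) = 4.
A valid 4-coloring: color 1: [9, 17]; color 2: [14, 15]; color 3: [10, 12]; color 4: [11, 13, 16].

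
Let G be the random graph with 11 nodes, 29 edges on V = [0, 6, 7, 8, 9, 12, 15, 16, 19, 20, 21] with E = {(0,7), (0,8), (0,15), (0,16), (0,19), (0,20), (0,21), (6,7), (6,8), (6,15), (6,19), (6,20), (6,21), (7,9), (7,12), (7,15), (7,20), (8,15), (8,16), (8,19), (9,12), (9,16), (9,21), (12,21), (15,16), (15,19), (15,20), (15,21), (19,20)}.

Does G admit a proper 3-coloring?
The clique on vertices [0, 8, 15, 16] has size 4 > 3, so it alone needs 4 colors.

No, G is not 3-colorable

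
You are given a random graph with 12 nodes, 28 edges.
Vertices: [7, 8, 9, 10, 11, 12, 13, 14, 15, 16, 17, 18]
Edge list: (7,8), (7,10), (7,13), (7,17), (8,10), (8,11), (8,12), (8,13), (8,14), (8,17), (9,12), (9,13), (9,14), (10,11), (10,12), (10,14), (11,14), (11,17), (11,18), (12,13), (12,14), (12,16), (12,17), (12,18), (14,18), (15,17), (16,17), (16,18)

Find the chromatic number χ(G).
Clique number ω(G) = 4 (lower bound: χ ≥ ω).
The clique on [8, 10, 11, 14] has size 4, forcing χ ≥ 4, and the coloring below uses 4 colors, so χ(G) = 4.
A valid 4-coloring: color 1: [7, 11, 12, 15]; color 2: [8, 9, 18]; color 3: [13, 14, 17]; color 4: [10, 16].

χ(G) = 4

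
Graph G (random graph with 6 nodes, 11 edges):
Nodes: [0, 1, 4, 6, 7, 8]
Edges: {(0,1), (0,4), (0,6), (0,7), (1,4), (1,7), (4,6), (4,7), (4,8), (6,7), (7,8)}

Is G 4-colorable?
Yes, G is 4-colorable

A valid 4-coloring: color 1: [7]; color 2: [4]; color 3: [0, 8]; color 4: [1, 6].
(χ(G) = 4 ≤ 4.)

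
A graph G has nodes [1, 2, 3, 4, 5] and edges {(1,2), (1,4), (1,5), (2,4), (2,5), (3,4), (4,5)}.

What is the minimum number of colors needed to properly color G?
Clique number ω(G) = 4 (lower bound: χ ≥ ω).
The clique on [1, 2, 4, 5] has size 4, forcing χ ≥ 4, and the coloring below uses 4 colors, so χ(G) = 4.
A valid 4-coloring: color 1: [4]; color 2: [1, 3]; color 3: [2]; color 4: [5].

χ(G) = 4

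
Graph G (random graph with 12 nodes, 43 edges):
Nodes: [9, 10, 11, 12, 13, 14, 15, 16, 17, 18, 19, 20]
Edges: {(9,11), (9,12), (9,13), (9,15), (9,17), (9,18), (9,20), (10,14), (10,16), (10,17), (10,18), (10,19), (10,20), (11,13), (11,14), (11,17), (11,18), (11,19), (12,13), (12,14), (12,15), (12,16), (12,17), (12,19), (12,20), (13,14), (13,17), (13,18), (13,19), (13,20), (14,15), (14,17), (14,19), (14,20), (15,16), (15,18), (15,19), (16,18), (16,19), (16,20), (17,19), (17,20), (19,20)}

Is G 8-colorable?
Yes, G is 8-colorable

A valid 8-coloring: color 1: [9, 19]; color 2: [11, 15, 20]; color 3: [10, 12]; color 4: [17, 18]; color 5: [14, 16]; color 6: [13].
(χ(G) = 6 ≤ 8.)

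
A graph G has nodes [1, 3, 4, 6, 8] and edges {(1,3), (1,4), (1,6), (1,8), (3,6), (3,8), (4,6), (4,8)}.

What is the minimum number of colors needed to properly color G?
χ(G) = 3

Clique number ω(G) = 3 (lower bound: χ ≥ ω).
The clique on [1, 3, 8] has size 3, forcing χ ≥ 3, and the coloring below uses 3 colors, so χ(G) = 3.
A valid 3-coloring: color 1: [1]; color 2: [6, 8]; color 3: [3, 4].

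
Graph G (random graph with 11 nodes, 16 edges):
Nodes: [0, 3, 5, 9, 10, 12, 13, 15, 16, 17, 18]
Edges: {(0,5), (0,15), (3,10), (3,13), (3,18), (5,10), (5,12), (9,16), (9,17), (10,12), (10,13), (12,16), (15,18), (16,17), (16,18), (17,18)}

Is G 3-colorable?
Yes, G is 3-colorable

A valid 3-coloring: color 1: [3, 5, 15, 16]; color 2: [0, 9, 10, 18]; color 3: [12, 13, 17].
(χ(G) = 3 ≤ 3.)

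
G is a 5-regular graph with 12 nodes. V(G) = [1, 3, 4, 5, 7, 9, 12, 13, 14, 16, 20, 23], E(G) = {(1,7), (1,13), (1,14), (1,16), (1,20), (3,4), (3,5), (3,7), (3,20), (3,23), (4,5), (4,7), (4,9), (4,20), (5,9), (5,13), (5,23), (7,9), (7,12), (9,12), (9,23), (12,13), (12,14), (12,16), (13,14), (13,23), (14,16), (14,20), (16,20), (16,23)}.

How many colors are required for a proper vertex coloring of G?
χ(G) = 4

Clique number ω(G) = 4 (lower bound: χ ≥ ω).
The clique on [1, 14, 16, 20] has size 4, forcing χ ≥ 4, and the coloring below uses 4 colors, so χ(G) = 4.
A valid 4-coloring: color 1: [1, 5, 12]; color 2: [3, 9, 14]; color 3: [4, 13, 16]; color 4: [7, 20, 23].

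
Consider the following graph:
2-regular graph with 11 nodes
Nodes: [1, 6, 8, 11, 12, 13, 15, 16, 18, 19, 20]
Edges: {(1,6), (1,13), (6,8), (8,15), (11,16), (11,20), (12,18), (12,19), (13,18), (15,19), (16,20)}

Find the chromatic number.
χ(G) = 3

Clique number ω(G) = 3 (lower bound: χ ≥ ω).
The clique on [11, 16, 20] has size 3, forcing χ ≥ 3, and the coloring below uses 3 colors, so χ(G) = 3.
A valid 3-coloring: color 1: [1, 8, 18, 19, 20]; color 2: [6, 12, 13, 15, 16]; color 3: [11].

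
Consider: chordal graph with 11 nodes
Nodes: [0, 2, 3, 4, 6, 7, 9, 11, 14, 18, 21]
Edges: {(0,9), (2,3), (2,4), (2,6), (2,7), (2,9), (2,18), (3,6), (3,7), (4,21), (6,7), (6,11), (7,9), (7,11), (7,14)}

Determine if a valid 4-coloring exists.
A valid 4-coloring: color 1: [0, 4, 7, 18]; color 2: [2, 11, 14, 21]; color 3: [6, 9]; color 4: [3].
(χ(G) = 4 ≤ 4.)

Yes, G is 4-colorable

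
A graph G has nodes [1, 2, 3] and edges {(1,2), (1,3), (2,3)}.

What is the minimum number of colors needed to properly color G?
χ(G) = 3

Clique number ω(G) = 3 (lower bound: χ ≥ ω).
The clique on [1, 2, 3] has size 3, forcing χ ≥ 3, and the coloring below uses 3 colors, so χ(G) = 3.
A valid 3-coloring: color 1: [1]; color 2: [3]; color 3: [2].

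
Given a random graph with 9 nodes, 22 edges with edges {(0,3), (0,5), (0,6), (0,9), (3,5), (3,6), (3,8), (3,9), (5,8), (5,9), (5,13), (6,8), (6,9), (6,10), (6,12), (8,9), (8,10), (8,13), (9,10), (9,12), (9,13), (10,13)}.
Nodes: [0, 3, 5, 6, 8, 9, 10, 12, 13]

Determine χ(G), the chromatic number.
Clique number ω(G) = 4 (lower bound: χ ≥ ω).
Odd cycle [6, 10, 13, 5, 3] needs 3 colors (χ ≥ 3).
Vertex 8 is adjacent to every vertex of [3, 5, 6, 10, 13], which already need 3 colors among themselves, so 8 needs a new color (χ ≥ 4).
Vertex 9 is adjacent to every vertex of [3, 5, 6, 8, 10, 13], which already need 4 colors among themselves, so 9 needs a new color (χ ≥ 5).
The coloring below uses 5 colors, so χ(G) = 5.
A valid 5-coloring: color 1: [9]; color 2: [5, 6]; color 3: [0, 8, 12]; color 4: [3, 13]; color 5: [10].

χ(G) = 5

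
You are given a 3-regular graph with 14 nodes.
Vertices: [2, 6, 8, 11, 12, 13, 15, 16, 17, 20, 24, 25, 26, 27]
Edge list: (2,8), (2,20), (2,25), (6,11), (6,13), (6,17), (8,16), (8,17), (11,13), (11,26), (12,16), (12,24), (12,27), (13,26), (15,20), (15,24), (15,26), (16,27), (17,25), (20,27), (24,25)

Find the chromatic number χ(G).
Clique number ω(G) = 3 (lower bound: χ ≥ ω).
The clique on [6, 11, 13] has size 3, forcing χ ≥ 3, and the coloring below uses 3 colors, so χ(G) = 3.
A valid 3-coloring: color 1: [13, 16, 17, 20, 24]; color 2: [6, 8, 12, 25, 26]; color 3: [2, 11, 15, 27].

χ(G) = 3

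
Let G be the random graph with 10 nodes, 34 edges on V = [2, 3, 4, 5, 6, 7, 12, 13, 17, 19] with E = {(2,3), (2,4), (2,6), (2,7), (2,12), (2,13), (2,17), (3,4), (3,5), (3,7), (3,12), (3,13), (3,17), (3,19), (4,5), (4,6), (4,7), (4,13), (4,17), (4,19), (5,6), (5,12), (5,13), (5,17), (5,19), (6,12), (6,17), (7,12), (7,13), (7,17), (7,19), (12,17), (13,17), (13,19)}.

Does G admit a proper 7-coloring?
A valid 7-coloring: color 1: [3, 6]; color 2: [4, 12]; color 3: [17, 19]; color 4: [2, 5]; color 5: [7]; color 6: [13].
(χ(G) = 6 ≤ 7.)

Yes, G is 7-colorable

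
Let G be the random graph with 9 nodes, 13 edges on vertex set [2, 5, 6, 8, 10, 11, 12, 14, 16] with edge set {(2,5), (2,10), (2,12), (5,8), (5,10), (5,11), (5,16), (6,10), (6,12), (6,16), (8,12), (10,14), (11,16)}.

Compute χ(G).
χ(G) = 3

Clique number ω(G) = 3 (lower bound: χ ≥ ω).
The clique on [5, 11, 16] has size 3, forcing χ ≥ 3, and the coloring below uses 3 colors, so χ(G) = 3.
A valid 3-coloring: color 1: [5, 12, 14]; color 2: [8, 10, 16]; color 3: [2, 6, 11].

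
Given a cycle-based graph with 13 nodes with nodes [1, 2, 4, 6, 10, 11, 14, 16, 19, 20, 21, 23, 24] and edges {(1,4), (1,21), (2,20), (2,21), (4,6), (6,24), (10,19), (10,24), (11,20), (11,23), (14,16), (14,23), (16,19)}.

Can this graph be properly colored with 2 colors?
Odd cycle [6, 24, 10, 19, 16, 14, 23, 11, 20, 2, 21, 1, 4] needs 3 colors (χ ≥ 3).
Hence χ(G) ≥ 3 > 2, so no proper 2-coloring exists.

No, G is not 2-colorable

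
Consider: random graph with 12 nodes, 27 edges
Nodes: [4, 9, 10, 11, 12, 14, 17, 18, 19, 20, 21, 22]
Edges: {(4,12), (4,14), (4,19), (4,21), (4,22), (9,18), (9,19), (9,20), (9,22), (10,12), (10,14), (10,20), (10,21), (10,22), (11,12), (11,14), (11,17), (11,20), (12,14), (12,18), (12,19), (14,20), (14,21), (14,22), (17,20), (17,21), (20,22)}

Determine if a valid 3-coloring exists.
The clique on vertices [10, 14, 20, 22] has size 4 > 3, so it alone needs 4 colors.

No, G is not 3-colorable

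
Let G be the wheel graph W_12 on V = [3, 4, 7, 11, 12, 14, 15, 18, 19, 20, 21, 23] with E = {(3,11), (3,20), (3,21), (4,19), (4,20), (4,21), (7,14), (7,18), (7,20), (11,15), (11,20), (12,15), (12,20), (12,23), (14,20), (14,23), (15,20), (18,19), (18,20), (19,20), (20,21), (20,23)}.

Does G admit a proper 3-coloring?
No, G is not 3-colorable

Odd cycle [21, 3, 11, 15, 12, 23, 14, 7, 18, 19, 4] needs 3 colors (χ ≥ 3).
Vertex 20 is adjacent to every vertex of [3, 4, 7, 11, 12, 14, 15, 18, 19, 21, 23], which already need 3 colors among themselves, so 20 needs a new color (χ ≥ 4).
Hence χ(G) ≥ 4 > 3, so no proper 3-coloring exists.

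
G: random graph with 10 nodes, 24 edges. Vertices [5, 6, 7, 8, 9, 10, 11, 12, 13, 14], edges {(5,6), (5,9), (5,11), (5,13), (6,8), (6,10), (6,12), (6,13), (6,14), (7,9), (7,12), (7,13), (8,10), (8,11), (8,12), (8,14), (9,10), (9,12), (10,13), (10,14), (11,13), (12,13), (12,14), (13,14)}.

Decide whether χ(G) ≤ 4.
Yes, G is 4-colorable

A valid 4-coloring: color 1: [8, 9, 13]; color 2: [5, 10, 12]; color 3: [6, 7, 11]; color 4: [14].
(χ(G) = 4 ≤ 4.)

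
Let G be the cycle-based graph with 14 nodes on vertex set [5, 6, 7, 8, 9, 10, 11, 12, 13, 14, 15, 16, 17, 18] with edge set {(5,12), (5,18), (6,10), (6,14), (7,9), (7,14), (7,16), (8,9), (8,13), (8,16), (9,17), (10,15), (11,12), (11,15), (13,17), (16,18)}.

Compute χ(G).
Clique number ω(G) = 2 (lower bound: χ ≥ ω).
The graph is bipartite (no odd cycle), so 2 colors suffice: χ(G) = 2.
A valid 2-coloring: color 1: [6, 7, 8, 12, 15, 17, 18]; color 2: [5, 9, 10, 11, 13, 14, 16].

χ(G) = 2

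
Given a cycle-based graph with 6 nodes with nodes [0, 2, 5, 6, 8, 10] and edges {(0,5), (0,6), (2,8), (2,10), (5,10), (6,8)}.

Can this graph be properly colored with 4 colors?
A valid 4-coloring: color 1: [2, 5, 6]; color 2: [0, 8, 10].
(χ(G) = 2 ≤ 4.)

Yes, G is 4-colorable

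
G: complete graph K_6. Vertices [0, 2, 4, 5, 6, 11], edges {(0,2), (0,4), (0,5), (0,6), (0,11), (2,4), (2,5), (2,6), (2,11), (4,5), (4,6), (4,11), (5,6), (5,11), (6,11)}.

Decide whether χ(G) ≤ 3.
No, G is not 3-colorable

The clique on vertices [0, 2, 4, 5, 6, 11] has size 6 > 3, so it alone needs 6 colors.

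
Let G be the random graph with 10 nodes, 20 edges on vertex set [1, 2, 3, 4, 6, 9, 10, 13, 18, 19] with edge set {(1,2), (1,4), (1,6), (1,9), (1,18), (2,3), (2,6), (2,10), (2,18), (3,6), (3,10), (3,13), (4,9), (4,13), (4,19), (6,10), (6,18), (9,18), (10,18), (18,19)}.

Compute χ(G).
χ(G) = 4

Clique number ω(G) = 4 (lower bound: χ ≥ ω).
The clique on [1, 2, 6, 18] has size 4, forcing χ ≥ 4, and the coloring below uses 4 colors, so χ(G) = 4.
A valid 4-coloring: color 1: [3, 4, 18]; color 2: [1, 10, 13, 19]; color 3: [2, 9]; color 4: [6].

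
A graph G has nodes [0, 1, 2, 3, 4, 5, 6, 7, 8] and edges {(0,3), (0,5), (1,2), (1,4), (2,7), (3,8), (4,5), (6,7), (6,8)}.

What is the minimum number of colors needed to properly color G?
χ(G) = 3

Clique number ω(G) = 2 (lower bound: χ ≥ ω).
Odd cycle [0, 5, 4, 1, 2, 7, 6, 8, 3] needs 3 colors (χ ≥ 3).
The coloring below uses 3 colors, so χ(G) = 3.
A valid 3-coloring: color 1: [0, 2, 4, 8]; color 2: [1, 3, 5, 7]; color 3: [6].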